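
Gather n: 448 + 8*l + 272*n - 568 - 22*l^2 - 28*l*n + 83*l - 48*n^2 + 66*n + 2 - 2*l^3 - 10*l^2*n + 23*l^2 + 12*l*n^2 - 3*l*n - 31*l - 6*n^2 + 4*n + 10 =-2*l^3 + l^2 + 60*l + n^2*(12*l - 54) + n*(-10*l^2 - 31*l + 342) - 108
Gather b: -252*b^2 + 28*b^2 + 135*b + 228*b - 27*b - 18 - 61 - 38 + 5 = -224*b^2 + 336*b - 112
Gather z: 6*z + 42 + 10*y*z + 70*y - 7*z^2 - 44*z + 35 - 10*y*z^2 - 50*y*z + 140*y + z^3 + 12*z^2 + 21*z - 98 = 210*y + z^3 + z^2*(5 - 10*y) + z*(-40*y - 17) - 21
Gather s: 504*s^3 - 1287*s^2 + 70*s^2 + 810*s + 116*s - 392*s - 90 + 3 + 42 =504*s^3 - 1217*s^2 + 534*s - 45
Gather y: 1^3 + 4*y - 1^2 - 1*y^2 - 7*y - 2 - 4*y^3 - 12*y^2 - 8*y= -4*y^3 - 13*y^2 - 11*y - 2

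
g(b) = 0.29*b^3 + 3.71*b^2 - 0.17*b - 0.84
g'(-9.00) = 3.52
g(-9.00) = 89.79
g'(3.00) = 29.92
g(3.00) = 39.87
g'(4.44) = 49.93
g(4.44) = 96.93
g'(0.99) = 8.03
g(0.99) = 2.91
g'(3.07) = 30.81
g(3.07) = 42.00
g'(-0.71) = -5.00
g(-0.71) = 1.05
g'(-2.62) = -13.64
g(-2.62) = 19.86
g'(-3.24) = -15.08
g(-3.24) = 28.79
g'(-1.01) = -6.78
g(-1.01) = 2.82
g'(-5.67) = -14.27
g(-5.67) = 66.53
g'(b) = 0.87*b^2 + 7.42*b - 0.17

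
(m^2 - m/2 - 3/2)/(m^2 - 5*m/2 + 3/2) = (m + 1)/(m - 1)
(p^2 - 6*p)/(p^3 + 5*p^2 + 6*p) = (p - 6)/(p^2 + 5*p + 6)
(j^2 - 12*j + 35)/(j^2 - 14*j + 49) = (j - 5)/(j - 7)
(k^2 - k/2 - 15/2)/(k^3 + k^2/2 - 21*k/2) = (2*k + 5)/(k*(2*k + 7))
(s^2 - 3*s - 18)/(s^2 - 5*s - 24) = (s - 6)/(s - 8)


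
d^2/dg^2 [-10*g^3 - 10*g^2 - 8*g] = -60*g - 20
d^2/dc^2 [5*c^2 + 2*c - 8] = 10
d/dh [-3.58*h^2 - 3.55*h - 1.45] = -7.16*h - 3.55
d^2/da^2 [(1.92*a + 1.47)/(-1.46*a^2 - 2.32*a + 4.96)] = (-(1.92*a + 1.47)*(2.92*a + 2.32)*(5.84*a + 4.64) + (16.8192*a + 13.2012)*(1.46*a^2 + 2.32*a - 4.96))/(1.46*a^2 + 2.32*a - 4.96)^3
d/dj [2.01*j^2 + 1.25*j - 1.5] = 4.02*j + 1.25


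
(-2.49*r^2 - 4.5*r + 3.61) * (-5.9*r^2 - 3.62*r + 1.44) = 14.691*r^4 + 35.5638*r^3 - 8.5946*r^2 - 19.5482*r + 5.1984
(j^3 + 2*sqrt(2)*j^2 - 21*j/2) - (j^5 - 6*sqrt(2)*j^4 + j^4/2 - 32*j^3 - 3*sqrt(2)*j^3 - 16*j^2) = -j^5 - j^4/2 + 6*sqrt(2)*j^4 + 3*sqrt(2)*j^3 + 33*j^3 + 2*sqrt(2)*j^2 + 16*j^2 - 21*j/2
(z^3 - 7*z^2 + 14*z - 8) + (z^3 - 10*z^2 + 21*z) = 2*z^3 - 17*z^2 + 35*z - 8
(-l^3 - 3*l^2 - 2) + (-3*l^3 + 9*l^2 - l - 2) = -4*l^3 + 6*l^2 - l - 4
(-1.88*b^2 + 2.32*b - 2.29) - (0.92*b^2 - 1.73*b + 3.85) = -2.8*b^2 + 4.05*b - 6.14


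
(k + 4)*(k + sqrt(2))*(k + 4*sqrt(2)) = k^3 + 4*k^2 + 5*sqrt(2)*k^2 + 8*k + 20*sqrt(2)*k + 32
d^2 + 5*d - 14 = (d - 2)*(d + 7)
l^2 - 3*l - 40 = (l - 8)*(l + 5)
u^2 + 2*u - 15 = (u - 3)*(u + 5)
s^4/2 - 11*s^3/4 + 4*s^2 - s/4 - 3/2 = (s/2 + 1/4)*(s - 3)*(s - 2)*(s - 1)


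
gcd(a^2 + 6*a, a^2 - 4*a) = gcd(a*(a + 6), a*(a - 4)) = a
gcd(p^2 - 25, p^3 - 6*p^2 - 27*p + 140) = p + 5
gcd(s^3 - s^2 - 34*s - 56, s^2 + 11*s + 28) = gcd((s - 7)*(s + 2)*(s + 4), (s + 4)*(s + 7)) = s + 4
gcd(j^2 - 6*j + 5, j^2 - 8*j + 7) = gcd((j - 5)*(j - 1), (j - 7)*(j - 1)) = j - 1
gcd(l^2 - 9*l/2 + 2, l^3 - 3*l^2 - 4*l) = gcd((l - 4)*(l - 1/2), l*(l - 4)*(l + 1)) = l - 4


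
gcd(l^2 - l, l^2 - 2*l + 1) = l - 1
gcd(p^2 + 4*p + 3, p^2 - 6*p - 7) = p + 1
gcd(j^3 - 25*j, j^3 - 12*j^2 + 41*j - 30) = j - 5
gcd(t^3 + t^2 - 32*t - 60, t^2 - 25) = t + 5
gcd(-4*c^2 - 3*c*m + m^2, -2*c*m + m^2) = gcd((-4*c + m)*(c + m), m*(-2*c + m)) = 1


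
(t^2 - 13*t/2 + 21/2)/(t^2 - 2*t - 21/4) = 2*(t - 3)/(2*t + 3)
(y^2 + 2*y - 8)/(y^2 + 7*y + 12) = (y - 2)/(y + 3)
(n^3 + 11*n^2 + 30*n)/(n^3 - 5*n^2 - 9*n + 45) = n*(n^2 + 11*n + 30)/(n^3 - 5*n^2 - 9*n + 45)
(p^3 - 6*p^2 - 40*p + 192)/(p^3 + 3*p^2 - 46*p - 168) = (p^2 - 12*p + 32)/(p^2 - 3*p - 28)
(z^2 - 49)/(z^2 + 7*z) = (z - 7)/z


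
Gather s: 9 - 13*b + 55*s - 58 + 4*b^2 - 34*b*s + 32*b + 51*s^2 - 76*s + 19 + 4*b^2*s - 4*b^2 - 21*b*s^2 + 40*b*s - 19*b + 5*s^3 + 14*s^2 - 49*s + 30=5*s^3 + s^2*(65 - 21*b) + s*(4*b^2 + 6*b - 70)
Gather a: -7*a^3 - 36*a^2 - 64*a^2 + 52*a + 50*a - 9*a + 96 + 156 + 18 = -7*a^3 - 100*a^2 + 93*a + 270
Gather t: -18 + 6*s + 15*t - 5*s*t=6*s + t*(15 - 5*s) - 18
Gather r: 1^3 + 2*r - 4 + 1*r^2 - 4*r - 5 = r^2 - 2*r - 8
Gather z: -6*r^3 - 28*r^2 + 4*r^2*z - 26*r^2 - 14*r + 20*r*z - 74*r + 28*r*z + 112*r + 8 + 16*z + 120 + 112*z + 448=-6*r^3 - 54*r^2 + 24*r + z*(4*r^2 + 48*r + 128) + 576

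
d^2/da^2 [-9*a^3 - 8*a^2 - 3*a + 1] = -54*a - 16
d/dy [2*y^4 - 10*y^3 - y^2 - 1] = 2*y*(4*y^2 - 15*y - 1)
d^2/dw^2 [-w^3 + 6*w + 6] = -6*w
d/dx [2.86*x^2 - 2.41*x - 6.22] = 5.72*x - 2.41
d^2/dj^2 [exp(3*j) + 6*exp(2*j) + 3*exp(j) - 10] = (9*exp(2*j) + 24*exp(j) + 3)*exp(j)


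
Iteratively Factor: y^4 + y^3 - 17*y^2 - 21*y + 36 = (y - 4)*(y^3 + 5*y^2 + 3*y - 9) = (y - 4)*(y + 3)*(y^2 + 2*y - 3) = (y - 4)*(y + 3)^2*(y - 1)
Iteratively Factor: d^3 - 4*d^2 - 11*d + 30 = (d - 2)*(d^2 - 2*d - 15) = (d - 2)*(d + 3)*(d - 5)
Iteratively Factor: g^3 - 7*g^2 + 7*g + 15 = (g - 5)*(g^2 - 2*g - 3) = (g - 5)*(g - 3)*(g + 1)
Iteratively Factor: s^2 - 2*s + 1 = (s - 1)*(s - 1)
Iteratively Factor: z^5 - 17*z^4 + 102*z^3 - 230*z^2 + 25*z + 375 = (z - 5)*(z^4 - 12*z^3 + 42*z^2 - 20*z - 75) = (z - 5)*(z - 3)*(z^3 - 9*z^2 + 15*z + 25) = (z - 5)^2*(z - 3)*(z^2 - 4*z - 5) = (z - 5)^2*(z - 3)*(z + 1)*(z - 5)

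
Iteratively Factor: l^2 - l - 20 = (l - 5)*(l + 4)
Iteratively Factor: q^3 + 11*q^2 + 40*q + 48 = (q + 4)*(q^2 + 7*q + 12) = (q + 4)^2*(q + 3)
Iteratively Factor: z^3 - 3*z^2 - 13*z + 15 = (z - 5)*(z^2 + 2*z - 3) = (z - 5)*(z + 3)*(z - 1)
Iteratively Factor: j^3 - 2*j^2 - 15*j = (j)*(j^2 - 2*j - 15) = j*(j + 3)*(j - 5)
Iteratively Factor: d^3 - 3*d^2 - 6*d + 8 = (d + 2)*(d^2 - 5*d + 4) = (d - 4)*(d + 2)*(d - 1)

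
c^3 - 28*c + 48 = (c - 4)*(c - 2)*(c + 6)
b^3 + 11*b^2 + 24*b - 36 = (b - 1)*(b + 6)^2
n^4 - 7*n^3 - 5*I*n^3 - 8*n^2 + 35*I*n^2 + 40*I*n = n*(n - 8)*(n + 1)*(n - 5*I)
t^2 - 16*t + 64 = (t - 8)^2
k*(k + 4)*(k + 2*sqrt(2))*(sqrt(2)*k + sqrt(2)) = sqrt(2)*k^4 + 4*k^3 + 5*sqrt(2)*k^3 + 4*sqrt(2)*k^2 + 20*k^2 + 16*k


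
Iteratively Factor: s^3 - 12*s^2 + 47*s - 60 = (s - 4)*(s^2 - 8*s + 15) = (s - 4)*(s - 3)*(s - 5)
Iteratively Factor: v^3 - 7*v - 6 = (v + 1)*(v^2 - v - 6) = (v - 3)*(v + 1)*(v + 2)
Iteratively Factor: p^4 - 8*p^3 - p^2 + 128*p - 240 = (p - 4)*(p^3 - 4*p^2 - 17*p + 60) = (p - 4)*(p + 4)*(p^2 - 8*p + 15) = (p - 5)*(p - 4)*(p + 4)*(p - 3)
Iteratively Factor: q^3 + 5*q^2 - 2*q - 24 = (q + 4)*(q^2 + q - 6) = (q - 2)*(q + 4)*(q + 3)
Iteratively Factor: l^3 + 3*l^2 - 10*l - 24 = (l - 3)*(l^2 + 6*l + 8) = (l - 3)*(l + 2)*(l + 4)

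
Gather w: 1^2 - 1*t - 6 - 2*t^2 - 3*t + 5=-2*t^2 - 4*t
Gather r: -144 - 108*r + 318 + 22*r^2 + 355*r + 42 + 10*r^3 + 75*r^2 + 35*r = 10*r^3 + 97*r^2 + 282*r + 216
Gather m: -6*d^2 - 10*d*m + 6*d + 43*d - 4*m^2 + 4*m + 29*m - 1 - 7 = -6*d^2 + 49*d - 4*m^2 + m*(33 - 10*d) - 8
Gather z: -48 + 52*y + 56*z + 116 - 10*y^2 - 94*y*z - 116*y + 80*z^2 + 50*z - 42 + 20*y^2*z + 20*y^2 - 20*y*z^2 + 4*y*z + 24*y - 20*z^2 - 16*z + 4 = 10*y^2 - 40*y + z^2*(60 - 20*y) + z*(20*y^2 - 90*y + 90) + 30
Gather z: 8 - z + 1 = 9 - z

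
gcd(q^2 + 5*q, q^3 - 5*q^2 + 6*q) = q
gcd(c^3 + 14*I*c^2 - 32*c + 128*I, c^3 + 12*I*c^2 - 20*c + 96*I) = c^2 + 6*I*c + 16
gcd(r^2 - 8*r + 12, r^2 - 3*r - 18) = r - 6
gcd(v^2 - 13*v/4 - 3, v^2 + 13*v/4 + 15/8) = v + 3/4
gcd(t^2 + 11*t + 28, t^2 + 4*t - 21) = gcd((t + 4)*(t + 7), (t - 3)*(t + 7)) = t + 7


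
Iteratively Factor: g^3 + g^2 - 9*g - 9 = (g + 3)*(g^2 - 2*g - 3) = (g + 1)*(g + 3)*(g - 3)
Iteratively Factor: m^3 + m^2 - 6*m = (m - 2)*(m^2 + 3*m) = (m - 2)*(m + 3)*(m)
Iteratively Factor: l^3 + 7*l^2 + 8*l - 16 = (l + 4)*(l^2 + 3*l - 4) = (l + 4)^2*(l - 1)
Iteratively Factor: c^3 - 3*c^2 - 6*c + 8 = (c - 4)*(c^2 + c - 2) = (c - 4)*(c + 2)*(c - 1)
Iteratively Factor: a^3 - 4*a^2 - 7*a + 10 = (a - 1)*(a^2 - 3*a - 10) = (a - 1)*(a + 2)*(a - 5)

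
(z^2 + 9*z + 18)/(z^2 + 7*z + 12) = (z + 6)/(z + 4)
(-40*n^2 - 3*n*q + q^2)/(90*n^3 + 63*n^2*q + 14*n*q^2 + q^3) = (-8*n + q)/(18*n^2 + 9*n*q + q^2)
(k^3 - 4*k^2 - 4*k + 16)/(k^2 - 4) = k - 4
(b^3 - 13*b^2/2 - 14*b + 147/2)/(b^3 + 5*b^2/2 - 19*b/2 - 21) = (b - 7)/(b + 2)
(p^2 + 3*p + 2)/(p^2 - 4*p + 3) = (p^2 + 3*p + 2)/(p^2 - 4*p + 3)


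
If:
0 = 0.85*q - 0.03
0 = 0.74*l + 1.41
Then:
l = -1.91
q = 0.04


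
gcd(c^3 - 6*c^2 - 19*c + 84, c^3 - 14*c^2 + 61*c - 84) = c^2 - 10*c + 21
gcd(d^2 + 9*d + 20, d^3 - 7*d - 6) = 1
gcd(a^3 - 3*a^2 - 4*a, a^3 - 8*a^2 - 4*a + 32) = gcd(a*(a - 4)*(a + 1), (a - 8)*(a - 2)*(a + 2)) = 1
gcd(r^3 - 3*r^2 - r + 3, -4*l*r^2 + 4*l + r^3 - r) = r^2 - 1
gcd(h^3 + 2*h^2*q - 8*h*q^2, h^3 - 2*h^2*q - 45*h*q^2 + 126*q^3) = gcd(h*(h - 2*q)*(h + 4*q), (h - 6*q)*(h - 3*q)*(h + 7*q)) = 1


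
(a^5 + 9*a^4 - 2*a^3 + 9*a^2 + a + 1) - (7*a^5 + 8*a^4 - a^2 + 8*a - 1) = -6*a^5 + a^4 - 2*a^3 + 10*a^2 - 7*a + 2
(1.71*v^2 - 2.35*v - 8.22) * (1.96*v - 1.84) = 3.3516*v^3 - 7.7524*v^2 - 11.7872*v + 15.1248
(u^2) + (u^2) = 2*u^2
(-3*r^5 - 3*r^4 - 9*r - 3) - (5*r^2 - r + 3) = -3*r^5 - 3*r^4 - 5*r^2 - 8*r - 6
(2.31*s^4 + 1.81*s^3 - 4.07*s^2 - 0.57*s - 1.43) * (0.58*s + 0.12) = 1.3398*s^5 + 1.327*s^4 - 2.1434*s^3 - 0.819*s^2 - 0.8978*s - 0.1716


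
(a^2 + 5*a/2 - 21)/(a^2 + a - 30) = (a - 7/2)/(a - 5)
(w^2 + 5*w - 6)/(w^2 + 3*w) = (w^2 + 5*w - 6)/(w*(w + 3))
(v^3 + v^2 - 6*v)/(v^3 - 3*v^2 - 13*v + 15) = v*(v - 2)/(v^2 - 6*v + 5)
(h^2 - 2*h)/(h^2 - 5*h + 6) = h/(h - 3)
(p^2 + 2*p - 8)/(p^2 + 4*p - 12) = (p + 4)/(p + 6)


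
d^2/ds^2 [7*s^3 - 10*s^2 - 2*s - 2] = 42*s - 20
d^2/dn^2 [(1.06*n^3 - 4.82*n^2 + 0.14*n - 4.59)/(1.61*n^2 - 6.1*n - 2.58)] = (-8.5265128291212e-14*n^4 - 6.25739599999997*n^3 - 91.4206499999999*n^2 + 316.294236*n - 448.29402)/(4.173281*n^6 - 47.43543*n^5 + 159.661446*n^4 - 74.95192*n^3 - 255.854988*n^2 - 121.81212*n - 17.173512)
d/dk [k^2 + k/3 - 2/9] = 2*k + 1/3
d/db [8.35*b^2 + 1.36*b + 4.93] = 16.7*b + 1.36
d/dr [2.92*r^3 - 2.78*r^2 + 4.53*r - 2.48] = 8.76*r^2 - 5.56*r + 4.53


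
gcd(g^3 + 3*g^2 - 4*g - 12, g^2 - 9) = g + 3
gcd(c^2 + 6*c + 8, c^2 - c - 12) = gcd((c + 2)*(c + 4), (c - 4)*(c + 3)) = 1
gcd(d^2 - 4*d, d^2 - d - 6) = 1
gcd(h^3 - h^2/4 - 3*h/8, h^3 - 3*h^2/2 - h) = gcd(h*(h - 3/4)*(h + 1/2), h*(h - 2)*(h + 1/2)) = h^2 + h/2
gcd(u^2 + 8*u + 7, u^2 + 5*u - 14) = u + 7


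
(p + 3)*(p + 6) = p^2 + 9*p + 18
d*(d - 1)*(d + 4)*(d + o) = d^4 + d^3*o + 3*d^3 + 3*d^2*o - 4*d^2 - 4*d*o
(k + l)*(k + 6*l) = k^2 + 7*k*l + 6*l^2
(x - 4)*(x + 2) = x^2 - 2*x - 8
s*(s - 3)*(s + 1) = s^3 - 2*s^2 - 3*s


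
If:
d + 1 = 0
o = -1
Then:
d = -1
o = -1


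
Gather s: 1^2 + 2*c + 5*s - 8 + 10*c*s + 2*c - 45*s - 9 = 4*c + s*(10*c - 40) - 16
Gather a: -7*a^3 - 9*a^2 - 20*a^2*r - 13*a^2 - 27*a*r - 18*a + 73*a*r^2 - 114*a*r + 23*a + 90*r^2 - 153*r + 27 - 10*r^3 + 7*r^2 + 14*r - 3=-7*a^3 + a^2*(-20*r - 22) + a*(73*r^2 - 141*r + 5) - 10*r^3 + 97*r^2 - 139*r + 24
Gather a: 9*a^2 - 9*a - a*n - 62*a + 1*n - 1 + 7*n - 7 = 9*a^2 + a*(-n - 71) + 8*n - 8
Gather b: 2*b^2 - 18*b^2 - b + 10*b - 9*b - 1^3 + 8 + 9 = 16 - 16*b^2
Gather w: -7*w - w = -8*w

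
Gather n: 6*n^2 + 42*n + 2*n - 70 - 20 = 6*n^2 + 44*n - 90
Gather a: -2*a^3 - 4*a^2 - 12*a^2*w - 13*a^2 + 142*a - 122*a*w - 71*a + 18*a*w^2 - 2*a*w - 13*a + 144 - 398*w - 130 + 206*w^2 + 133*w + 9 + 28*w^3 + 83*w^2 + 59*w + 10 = -2*a^3 + a^2*(-12*w - 17) + a*(18*w^2 - 124*w + 58) + 28*w^3 + 289*w^2 - 206*w + 33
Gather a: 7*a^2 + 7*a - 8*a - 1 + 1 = 7*a^2 - a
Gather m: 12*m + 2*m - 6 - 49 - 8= 14*m - 63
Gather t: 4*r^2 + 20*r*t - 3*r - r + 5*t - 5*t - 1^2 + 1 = 4*r^2 + 20*r*t - 4*r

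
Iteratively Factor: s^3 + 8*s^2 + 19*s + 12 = (s + 1)*(s^2 + 7*s + 12) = (s + 1)*(s + 4)*(s + 3)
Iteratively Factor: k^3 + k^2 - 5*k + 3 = (k - 1)*(k^2 + 2*k - 3) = (k - 1)^2*(k + 3)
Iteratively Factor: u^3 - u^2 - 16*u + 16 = (u + 4)*(u^2 - 5*u + 4) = (u - 4)*(u + 4)*(u - 1)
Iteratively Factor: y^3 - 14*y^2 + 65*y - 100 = (y - 5)*(y^2 - 9*y + 20) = (y - 5)^2*(y - 4)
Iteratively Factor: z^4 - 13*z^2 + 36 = (z - 3)*(z^3 + 3*z^2 - 4*z - 12) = (z - 3)*(z - 2)*(z^2 + 5*z + 6) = (z - 3)*(z - 2)*(z + 2)*(z + 3)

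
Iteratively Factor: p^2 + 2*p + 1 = (p + 1)*(p + 1)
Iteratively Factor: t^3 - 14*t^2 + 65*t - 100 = (t - 5)*(t^2 - 9*t + 20) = (t - 5)*(t - 4)*(t - 5)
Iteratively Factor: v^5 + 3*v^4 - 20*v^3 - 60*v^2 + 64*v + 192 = (v + 3)*(v^4 - 20*v^2 + 64) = (v - 4)*(v + 3)*(v^3 + 4*v^2 - 4*v - 16) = (v - 4)*(v + 3)*(v + 4)*(v^2 - 4) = (v - 4)*(v - 2)*(v + 3)*(v + 4)*(v + 2)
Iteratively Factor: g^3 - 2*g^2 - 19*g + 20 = (g - 5)*(g^2 + 3*g - 4) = (g - 5)*(g - 1)*(g + 4)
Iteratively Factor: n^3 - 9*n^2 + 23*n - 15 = (n - 5)*(n^2 - 4*n + 3) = (n - 5)*(n - 1)*(n - 3)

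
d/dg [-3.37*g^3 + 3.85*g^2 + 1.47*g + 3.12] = -10.11*g^2 + 7.7*g + 1.47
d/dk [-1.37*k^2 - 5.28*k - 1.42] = -2.74*k - 5.28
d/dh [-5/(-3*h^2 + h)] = 5*(1 - 6*h)/(h^2*(3*h - 1)^2)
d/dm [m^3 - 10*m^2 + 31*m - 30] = 3*m^2 - 20*m + 31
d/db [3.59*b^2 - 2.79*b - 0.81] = 7.18*b - 2.79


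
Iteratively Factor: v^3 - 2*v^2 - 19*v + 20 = (v + 4)*(v^2 - 6*v + 5) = (v - 1)*(v + 4)*(v - 5)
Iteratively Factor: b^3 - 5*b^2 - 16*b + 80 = (b - 5)*(b^2 - 16) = (b - 5)*(b + 4)*(b - 4)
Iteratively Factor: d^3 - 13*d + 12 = (d + 4)*(d^2 - 4*d + 3) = (d - 3)*(d + 4)*(d - 1)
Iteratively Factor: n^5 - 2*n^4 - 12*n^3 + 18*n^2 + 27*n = (n - 3)*(n^4 + n^3 - 9*n^2 - 9*n) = (n - 3)*(n + 1)*(n^3 - 9*n) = n*(n - 3)*(n + 1)*(n^2 - 9) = n*(n - 3)^2*(n + 1)*(n + 3)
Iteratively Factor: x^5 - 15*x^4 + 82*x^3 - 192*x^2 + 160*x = (x - 5)*(x^4 - 10*x^3 + 32*x^2 - 32*x) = (x - 5)*(x - 2)*(x^3 - 8*x^2 + 16*x) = (x - 5)*(x - 4)*(x - 2)*(x^2 - 4*x) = x*(x - 5)*(x - 4)*(x - 2)*(x - 4)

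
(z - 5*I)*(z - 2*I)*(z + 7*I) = z^3 + 39*z - 70*I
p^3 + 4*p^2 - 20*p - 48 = (p - 4)*(p + 2)*(p + 6)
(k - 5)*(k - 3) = k^2 - 8*k + 15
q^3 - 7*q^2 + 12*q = q*(q - 4)*(q - 3)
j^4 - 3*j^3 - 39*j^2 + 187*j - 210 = (j - 5)*(j - 3)*(j - 2)*(j + 7)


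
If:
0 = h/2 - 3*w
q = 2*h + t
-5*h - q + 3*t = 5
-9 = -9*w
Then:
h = 6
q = 71/2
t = 47/2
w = 1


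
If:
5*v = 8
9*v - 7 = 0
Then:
No Solution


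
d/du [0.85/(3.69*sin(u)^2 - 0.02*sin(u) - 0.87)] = (0.017 - 6.273*sin(u))*cos(u)/(-3.69*sin(u)^2 + 0.02*sin(u) + 0.87)^2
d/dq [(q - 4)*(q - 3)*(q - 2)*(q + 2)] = 4*q^3 - 21*q^2 + 16*q + 28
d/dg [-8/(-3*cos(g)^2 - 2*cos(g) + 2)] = 16*(3*cos(g) + 1)*sin(g)/(3*cos(g)^2 + 2*cos(g) - 2)^2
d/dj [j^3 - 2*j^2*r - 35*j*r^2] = 3*j^2 - 4*j*r - 35*r^2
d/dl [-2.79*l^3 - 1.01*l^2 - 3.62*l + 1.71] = -8.37*l^2 - 2.02*l - 3.62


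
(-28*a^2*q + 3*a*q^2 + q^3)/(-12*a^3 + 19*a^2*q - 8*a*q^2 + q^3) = q*(7*a + q)/(3*a^2 - 4*a*q + q^2)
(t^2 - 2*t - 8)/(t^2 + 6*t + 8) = (t - 4)/(t + 4)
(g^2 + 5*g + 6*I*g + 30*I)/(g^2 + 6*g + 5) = (g + 6*I)/(g + 1)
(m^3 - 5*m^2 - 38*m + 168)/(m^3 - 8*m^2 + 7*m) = (m^2 + 2*m - 24)/(m*(m - 1))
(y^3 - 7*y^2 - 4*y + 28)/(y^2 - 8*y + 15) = (y^3 - 7*y^2 - 4*y + 28)/(y^2 - 8*y + 15)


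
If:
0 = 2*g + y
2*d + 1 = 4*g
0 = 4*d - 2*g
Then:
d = 1/6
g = 1/3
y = -2/3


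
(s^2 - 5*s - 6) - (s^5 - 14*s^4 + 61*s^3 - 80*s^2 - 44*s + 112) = -s^5 + 14*s^4 - 61*s^3 + 81*s^2 + 39*s - 118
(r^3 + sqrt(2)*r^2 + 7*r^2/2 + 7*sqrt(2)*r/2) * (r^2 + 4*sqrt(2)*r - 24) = r^5 + 7*r^4/2 + 5*sqrt(2)*r^4 - 16*r^3 + 35*sqrt(2)*r^3/2 - 56*r^2 - 24*sqrt(2)*r^2 - 84*sqrt(2)*r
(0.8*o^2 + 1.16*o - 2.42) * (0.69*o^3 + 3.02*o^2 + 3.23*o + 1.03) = 0.552*o^5 + 3.2164*o^4 + 4.4174*o^3 - 2.7376*o^2 - 6.6218*o - 2.4926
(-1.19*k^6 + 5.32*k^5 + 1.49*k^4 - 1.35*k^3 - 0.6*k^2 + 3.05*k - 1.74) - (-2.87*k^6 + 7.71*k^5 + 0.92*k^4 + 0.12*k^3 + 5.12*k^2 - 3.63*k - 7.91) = 1.68*k^6 - 2.39*k^5 + 0.57*k^4 - 1.47*k^3 - 5.72*k^2 + 6.68*k + 6.17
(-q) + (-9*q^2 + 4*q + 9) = -9*q^2 + 3*q + 9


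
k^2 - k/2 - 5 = (k - 5/2)*(k + 2)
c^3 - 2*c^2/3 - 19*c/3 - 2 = (c - 3)*(c + 1/3)*(c + 2)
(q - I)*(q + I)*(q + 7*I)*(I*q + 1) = I*q^4 - 6*q^3 + 8*I*q^2 - 6*q + 7*I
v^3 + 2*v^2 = v^2*(v + 2)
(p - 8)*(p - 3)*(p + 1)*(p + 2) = p^4 - 8*p^3 - 7*p^2 + 50*p + 48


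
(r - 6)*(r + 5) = r^2 - r - 30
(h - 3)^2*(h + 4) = h^3 - 2*h^2 - 15*h + 36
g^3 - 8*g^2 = g^2*(g - 8)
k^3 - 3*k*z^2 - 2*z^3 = (k - 2*z)*(k + z)^2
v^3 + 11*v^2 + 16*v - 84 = (v - 2)*(v + 6)*(v + 7)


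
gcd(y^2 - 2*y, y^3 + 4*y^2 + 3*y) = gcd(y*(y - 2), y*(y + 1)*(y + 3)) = y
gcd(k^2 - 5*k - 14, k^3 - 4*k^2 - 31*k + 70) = k - 7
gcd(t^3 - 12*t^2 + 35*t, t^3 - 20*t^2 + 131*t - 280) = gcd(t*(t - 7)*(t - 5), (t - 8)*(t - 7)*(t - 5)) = t^2 - 12*t + 35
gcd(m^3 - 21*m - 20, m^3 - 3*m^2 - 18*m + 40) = m^2 - m - 20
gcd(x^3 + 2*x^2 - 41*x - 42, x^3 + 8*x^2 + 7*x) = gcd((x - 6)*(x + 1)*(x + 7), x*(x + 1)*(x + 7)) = x^2 + 8*x + 7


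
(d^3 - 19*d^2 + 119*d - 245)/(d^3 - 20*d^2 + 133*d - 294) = (d - 5)/(d - 6)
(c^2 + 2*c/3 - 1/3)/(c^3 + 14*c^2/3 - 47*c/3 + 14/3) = (c + 1)/(c^2 + 5*c - 14)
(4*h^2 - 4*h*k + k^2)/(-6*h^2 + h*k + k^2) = (-2*h + k)/(3*h + k)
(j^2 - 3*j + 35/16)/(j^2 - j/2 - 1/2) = (-16*j^2 + 48*j - 35)/(8*(-2*j^2 + j + 1))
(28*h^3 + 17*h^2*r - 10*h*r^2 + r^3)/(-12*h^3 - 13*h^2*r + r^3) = (-7*h + r)/(3*h + r)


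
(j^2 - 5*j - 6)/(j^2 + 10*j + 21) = (j^2 - 5*j - 6)/(j^2 + 10*j + 21)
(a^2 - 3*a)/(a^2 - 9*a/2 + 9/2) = 2*a/(2*a - 3)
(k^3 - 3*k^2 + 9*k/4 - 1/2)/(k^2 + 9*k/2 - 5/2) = (k^2 - 5*k/2 + 1)/(k + 5)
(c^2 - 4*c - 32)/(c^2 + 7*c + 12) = (c - 8)/(c + 3)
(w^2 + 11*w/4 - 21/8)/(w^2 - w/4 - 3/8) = (2*w + 7)/(2*w + 1)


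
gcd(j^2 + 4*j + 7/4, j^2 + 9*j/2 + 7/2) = j + 7/2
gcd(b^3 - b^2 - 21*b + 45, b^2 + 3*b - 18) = b - 3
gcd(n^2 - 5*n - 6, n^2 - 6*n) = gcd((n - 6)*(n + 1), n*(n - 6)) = n - 6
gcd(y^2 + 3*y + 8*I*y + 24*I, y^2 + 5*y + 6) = y + 3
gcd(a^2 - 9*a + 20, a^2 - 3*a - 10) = a - 5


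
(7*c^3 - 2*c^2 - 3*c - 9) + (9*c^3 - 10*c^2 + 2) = 16*c^3 - 12*c^2 - 3*c - 7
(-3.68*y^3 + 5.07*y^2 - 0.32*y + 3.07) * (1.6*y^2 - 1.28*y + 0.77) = -5.888*y^5 + 12.8224*y^4 - 9.8352*y^3 + 9.2255*y^2 - 4.176*y + 2.3639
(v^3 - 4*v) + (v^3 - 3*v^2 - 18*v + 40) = 2*v^3 - 3*v^2 - 22*v + 40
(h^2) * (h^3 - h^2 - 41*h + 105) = h^5 - h^4 - 41*h^3 + 105*h^2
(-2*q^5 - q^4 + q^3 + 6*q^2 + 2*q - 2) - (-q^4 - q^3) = -2*q^5 + 2*q^3 + 6*q^2 + 2*q - 2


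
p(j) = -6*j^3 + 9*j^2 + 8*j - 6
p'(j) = -18*j^2 + 18*j + 8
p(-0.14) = -6.93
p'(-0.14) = 5.13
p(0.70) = 1.95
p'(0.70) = 11.78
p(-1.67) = 33.68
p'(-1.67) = -72.26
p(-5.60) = 1285.14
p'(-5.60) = -657.28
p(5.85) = -852.41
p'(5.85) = -502.70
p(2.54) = -25.94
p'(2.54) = -62.41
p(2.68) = -35.41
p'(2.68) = -73.04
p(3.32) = -99.80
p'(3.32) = -130.64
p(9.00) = -3579.00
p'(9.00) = -1288.00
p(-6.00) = 1566.00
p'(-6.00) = -748.00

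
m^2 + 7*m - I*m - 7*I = (m + 7)*(m - I)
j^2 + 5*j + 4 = (j + 1)*(j + 4)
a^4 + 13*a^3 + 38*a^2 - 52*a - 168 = (a - 2)*(a + 2)*(a + 6)*(a + 7)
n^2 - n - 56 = (n - 8)*(n + 7)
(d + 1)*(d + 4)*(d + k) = d^3 + d^2*k + 5*d^2 + 5*d*k + 4*d + 4*k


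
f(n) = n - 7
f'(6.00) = 1.00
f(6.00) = -1.00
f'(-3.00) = 1.00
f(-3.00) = -10.00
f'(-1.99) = 1.00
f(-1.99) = -8.99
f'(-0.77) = 1.00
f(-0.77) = -7.77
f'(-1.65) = 1.00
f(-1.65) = -8.65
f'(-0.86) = 1.00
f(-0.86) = -7.86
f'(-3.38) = 1.00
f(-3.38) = -10.38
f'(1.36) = 1.00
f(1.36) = -5.64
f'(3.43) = 1.00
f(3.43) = -3.57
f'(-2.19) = 1.00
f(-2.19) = -9.19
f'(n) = 1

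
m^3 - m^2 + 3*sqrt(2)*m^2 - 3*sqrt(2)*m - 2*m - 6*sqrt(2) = (m - 2)*(m + 1)*(m + 3*sqrt(2))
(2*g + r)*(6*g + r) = 12*g^2 + 8*g*r + r^2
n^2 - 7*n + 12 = (n - 4)*(n - 3)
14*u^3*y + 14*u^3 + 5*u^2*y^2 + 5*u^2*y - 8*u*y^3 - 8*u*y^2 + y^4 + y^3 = (-7*u + y)*(-2*u + y)*(u + y)*(y + 1)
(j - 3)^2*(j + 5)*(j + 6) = j^4 + 5*j^3 - 27*j^2 - 81*j + 270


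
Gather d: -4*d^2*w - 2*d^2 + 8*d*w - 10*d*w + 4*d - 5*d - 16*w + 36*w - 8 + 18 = d^2*(-4*w - 2) + d*(-2*w - 1) + 20*w + 10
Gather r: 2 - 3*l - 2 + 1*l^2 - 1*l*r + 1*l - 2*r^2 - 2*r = l^2 - 2*l - 2*r^2 + r*(-l - 2)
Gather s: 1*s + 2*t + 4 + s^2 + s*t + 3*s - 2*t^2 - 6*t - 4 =s^2 + s*(t + 4) - 2*t^2 - 4*t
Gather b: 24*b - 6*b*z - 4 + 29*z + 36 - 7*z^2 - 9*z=b*(24 - 6*z) - 7*z^2 + 20*z + 32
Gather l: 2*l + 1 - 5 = 2*l - 4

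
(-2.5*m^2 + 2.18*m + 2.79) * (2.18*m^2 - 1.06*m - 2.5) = -5.45*m^4 + 7.4024*m^3 + 10.0214*m^2 - 8.4074*m - 6.975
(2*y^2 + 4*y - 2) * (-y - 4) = -2*y^3 - 12*y^2 - 14*y + 8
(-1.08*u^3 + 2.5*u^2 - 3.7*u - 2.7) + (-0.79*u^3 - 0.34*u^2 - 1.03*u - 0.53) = -1.87*u^3 + 2.16*u^2 - 4.73*u - 3.23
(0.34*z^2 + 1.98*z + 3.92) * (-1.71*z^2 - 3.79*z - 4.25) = -0.5814*z^4 - 4.6744*z^3 - 15.6524*z^2 - 23.2718*z - 16.66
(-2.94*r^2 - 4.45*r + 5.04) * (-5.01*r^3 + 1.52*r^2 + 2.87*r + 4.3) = 14.7294*r^5 + 17.8257*r^4 - 40.4522*r^3 - 17.7527*r^2 - 4.6702*r + 21.672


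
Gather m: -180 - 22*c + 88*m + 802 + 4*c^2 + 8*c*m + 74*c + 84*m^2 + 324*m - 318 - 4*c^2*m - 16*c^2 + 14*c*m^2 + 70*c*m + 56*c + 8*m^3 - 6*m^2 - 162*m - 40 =-12*c^2 + 108*c + 8*m^3 + m^2*(14*c + 78) + m*(-4*c^2 + 78*c + 250) + 264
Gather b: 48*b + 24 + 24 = 48*b + 48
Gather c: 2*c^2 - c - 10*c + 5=2*c^2 - 11*c + 5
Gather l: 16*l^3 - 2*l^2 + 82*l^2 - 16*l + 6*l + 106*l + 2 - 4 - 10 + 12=16*l^3 + 80*l^2 + 96*l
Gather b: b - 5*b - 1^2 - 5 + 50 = 44 - 4*b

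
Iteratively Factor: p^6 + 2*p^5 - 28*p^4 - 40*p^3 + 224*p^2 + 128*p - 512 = (p - 4)*(p^5 + 6*p^4 - 4*p^3 - 56*p^2 + 128) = (p - 4)*(p - 2)*(p^4 + 8*p^3 + 12*p^2 - 32*p - 64) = (p - 4)*(p - 2)*(p + 4)*(p^3 + 4*p^2 - 4*p - 16) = (p - 4)*(p - 2)*(p + 4)^2*(p^2 - 4) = (p - 4)*(p - 2)^2*(p + 4)^2*(p + 2)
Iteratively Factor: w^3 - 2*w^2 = (w - 2)*(w^2) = w*(w - 2)*(w)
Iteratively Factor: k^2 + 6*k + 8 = (k + 2)*(k + 4)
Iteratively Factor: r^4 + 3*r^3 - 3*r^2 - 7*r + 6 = (r - 1)*(r^3 + 4*r^2 + r - 6) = (r - 1)*(r + 3)*(r^2 + r - 2) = (r - 1)*(r + 2)*(r + 3)*(r - 1)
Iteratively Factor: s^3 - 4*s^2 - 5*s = (s - 5)*(s^2 + s) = s*(s - 5)*(s + 1)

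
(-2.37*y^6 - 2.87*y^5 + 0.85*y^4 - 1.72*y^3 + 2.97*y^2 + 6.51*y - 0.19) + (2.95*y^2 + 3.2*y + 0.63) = -2.37*y^6 - 2.87*y^5 + 0.85*y^4 - 1.72*y^3 + 5.92*y^2 + 9.71*y + 0.44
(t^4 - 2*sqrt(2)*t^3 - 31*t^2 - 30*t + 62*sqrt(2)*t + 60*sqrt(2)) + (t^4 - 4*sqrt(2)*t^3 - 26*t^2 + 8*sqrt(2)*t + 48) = 2*t^4 - 6*sqrt(2)*t^3 - 57*t^2 - 30*t + 70*sqrt(2)*t + 48 + 60*sqrt(2)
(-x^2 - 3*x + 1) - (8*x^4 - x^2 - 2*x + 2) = -8*x^4 - x - 1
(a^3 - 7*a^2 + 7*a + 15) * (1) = a^3 - 7*a^2 + 7*a + 15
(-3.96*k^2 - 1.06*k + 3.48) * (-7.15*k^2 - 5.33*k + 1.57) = 28.314*k^4 + 28.6858*k^3 - 25.4494*k^2 - 20.2126*k + 5.4636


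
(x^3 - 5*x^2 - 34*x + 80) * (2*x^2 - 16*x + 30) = 2*x^5 - 26*x^4 + 42*x^3 + 554*x^2 - 2300*x + 2400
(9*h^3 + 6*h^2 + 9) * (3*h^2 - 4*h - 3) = 27*h^5 - 18*h^4 - 51*h^3 + 9*h^2 - 36*h - 27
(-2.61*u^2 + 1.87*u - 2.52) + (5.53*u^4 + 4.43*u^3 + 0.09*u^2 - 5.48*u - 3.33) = 5.53*u^4 + 4.43*u^3 - 2.52*u^2 - 3.61*u - 5.85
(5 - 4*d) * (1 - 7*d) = 28*d^2 - 39*d + 5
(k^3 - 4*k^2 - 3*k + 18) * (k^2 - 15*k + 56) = k^5 - 19*k^4 + 113*k^3 - 161*k^2 - 438*k + 1008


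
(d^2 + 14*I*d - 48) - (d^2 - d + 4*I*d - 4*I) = d + 10*I*d - 48 + 4*I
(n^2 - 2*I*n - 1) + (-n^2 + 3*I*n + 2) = I*n + 1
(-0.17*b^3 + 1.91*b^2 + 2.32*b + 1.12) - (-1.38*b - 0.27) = -0.17*b^3 + 1.91*b^2 + 3.7*b + 1.39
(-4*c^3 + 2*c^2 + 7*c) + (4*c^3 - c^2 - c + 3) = c^2 + 6*c + 3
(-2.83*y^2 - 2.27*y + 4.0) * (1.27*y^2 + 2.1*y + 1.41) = -3.5941*y^4 - 8.8259*y^3 - 3.6773*y^2 + 5.1993*y + 5.64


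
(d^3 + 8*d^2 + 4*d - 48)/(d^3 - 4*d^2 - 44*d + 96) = (d + 4)/(d - 8)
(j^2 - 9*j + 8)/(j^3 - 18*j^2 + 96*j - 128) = (j - 1)/(j^2 - 10*j + 16)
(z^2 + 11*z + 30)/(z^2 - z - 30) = (z + 6)/(z - 6)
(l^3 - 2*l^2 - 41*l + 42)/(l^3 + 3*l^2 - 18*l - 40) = (l^3 - 2*l^2 - 41*l + 42)/(l^3 + 3*l^2 - 18*l - 40)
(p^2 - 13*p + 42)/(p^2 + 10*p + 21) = (p^2 - 13*p + 42)/(p^2 + 10*p + 21)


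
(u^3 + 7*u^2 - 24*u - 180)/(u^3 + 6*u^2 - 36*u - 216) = (u - 5)/(u - 6)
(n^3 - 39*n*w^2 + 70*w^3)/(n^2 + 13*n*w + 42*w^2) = (n^2 - 7*n*w + 10*w^2)/(n + 6*w)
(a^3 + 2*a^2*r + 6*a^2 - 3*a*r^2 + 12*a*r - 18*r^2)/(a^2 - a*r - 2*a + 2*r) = (a^2 + 3*a*r + 6*a + 18*r)/(a - 2)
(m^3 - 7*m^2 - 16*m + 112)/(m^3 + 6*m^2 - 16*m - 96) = (m - 7)/(m + 6)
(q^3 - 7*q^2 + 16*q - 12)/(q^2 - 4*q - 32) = (-q^3 + 7*q^2 - 16*q + 12)/(-q^2 + 4*q + 32)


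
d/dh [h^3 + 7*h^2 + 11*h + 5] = 3*h^2 + 14*h + 11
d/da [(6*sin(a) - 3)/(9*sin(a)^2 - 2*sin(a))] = 6*(-9*cos(a) + 9/tan(a) - cos(a)/sin(a)^2)/(9*sin(a) - 2)^2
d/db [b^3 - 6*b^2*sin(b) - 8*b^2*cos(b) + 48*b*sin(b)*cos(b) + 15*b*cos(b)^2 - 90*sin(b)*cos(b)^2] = 8*b^2*sin(b) - 6*b^2*cos(b) + 3*b^2 - 12*b*sin(b) - 15*b*sin(2*b) - 16*b*cos(b) + 48*b*cos(2*b) + 24*sin(2*b) - 45*cos(b)/2 + 15*cos(2*b)/2 - 135*cos(3*b)/2 + 15/2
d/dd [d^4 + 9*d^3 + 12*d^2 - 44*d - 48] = 4*d^3 + 27*d^2 + 24*d - 44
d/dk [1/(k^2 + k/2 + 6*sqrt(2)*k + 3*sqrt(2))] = 2*(-4*k - 12*sqrt(2) - 1)/(2*k^2 + k + 12*sqrt(2)*k + 6*sqrt(2))^2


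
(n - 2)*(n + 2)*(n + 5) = n^3 + 5*n^2 - 4*n - 20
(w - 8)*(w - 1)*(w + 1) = w^3 - 8*w^2 - w + 8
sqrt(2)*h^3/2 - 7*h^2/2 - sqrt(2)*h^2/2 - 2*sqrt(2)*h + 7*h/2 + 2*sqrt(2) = (h - 1)*(h - 4*sqrt(2))*(sqrt(2)*h/2 + 1/2)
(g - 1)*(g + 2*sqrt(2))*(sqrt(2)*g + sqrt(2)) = sqrt(2)*g^3 + 4*g^2 - sqrt(2)*g - 4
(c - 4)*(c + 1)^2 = c^3 - 2*c^2 - 7*c - 4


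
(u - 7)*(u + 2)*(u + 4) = u^3 - u^2 - 34*u - 56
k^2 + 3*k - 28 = (k - 4)*(k + 7)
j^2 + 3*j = j*(j + 3)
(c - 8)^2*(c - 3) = c^3 - 19*c^2 + 112*c - 192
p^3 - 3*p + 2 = (p - 1)^2*(p + 2)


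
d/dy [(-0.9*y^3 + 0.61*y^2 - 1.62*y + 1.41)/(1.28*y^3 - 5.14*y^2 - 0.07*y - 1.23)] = (-4.44089209850063e-16*y^5 + 3.8452*y^4 + 4.2732*y^3 - 10.4629*y^2 + 12.9942*y + 2.0913)/(1.6384*y^6 - 13.1584*y^5 + 26.2404*y^4 - 2.4292*y^3 + 12.6493*y^2 + 0.1722*y + 1.5129)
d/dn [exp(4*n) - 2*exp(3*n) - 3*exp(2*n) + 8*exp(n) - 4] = (4*exp(3*n) - 6*exp(2*n) - 6*exp(n) + 8)*exp(n)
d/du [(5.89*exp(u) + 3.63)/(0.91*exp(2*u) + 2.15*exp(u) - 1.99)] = (-(1.82*exp(u) + 2.15)*(5.89*exp(u) + 3.63) + 5.3599*exp(2*u) + 12.6635*exp(u) - 11.7211)*exp(u)/(0.91*exp(2*u) + 2.15*exp(u) - 1.99)^2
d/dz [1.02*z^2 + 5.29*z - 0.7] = 2.04*z + 5.29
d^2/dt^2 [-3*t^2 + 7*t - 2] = -6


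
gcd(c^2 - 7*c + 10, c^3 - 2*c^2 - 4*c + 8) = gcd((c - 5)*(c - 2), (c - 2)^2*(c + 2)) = c - 2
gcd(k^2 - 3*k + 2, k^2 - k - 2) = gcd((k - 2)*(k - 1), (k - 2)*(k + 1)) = k - 2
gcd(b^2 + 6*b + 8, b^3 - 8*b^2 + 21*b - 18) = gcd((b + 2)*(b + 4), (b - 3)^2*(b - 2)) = 1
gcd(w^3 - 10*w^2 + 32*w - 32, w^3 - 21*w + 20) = w - 4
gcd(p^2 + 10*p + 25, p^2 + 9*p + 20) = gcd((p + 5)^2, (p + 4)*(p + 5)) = p + 5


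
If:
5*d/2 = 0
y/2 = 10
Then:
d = 0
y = 20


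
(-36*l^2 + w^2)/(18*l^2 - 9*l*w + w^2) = (6*l + w)/(-3*l + w)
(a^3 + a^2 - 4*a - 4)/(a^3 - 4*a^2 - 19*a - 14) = (a - 2)/(a - 7)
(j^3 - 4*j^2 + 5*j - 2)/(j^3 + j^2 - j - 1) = (j^2 - 3*j + 2)/(j^2 + 2*j + 1)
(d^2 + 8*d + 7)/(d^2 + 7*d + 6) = (d + 7)/(d + 6)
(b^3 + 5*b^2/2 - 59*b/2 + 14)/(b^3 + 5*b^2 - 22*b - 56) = (b - 1/2)/(b + 2)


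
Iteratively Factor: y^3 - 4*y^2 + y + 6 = (y - 3)*(y^2 - y - 2) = (y - 3)*(y - 2)*(y + 1)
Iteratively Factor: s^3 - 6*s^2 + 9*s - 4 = (s - 1)*(s^2 - 5*s + 4) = (s - 1)^2*(s - 4)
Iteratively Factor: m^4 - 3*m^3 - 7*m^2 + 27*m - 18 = (m - 1)*(m^3 - 2*m^2 - 9*m + 18) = (m - 3)*(m - 1)*(m^2 + m - 6) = (m - 3)*(m - 1)*(m + 3)*(m - 2)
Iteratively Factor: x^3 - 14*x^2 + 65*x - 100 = (x - 5)*(x^2 - 9*x + 20) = (x - 5)*(x - 4)*(x - 5)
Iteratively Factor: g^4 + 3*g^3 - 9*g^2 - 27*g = (g + 3)*(g^3 - 9*g) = g*(g + 3)*(g^2 - 9) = g*(g - 3)*(g + 3)*(g + 3)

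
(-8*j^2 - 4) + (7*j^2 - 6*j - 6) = -j^2 - 6*j - 10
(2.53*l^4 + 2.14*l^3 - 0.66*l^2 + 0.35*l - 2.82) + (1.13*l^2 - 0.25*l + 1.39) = 2.53*l^4 + 2.14*l^3 + 0.47*l^2 + 0.1*l - 1.43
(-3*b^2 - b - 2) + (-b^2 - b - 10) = -4*b^2 - 2*b - 12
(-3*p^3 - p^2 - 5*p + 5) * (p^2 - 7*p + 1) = -3*p^5 + 20*p^4 - p^3 + 39*p^2 - 40*p + 5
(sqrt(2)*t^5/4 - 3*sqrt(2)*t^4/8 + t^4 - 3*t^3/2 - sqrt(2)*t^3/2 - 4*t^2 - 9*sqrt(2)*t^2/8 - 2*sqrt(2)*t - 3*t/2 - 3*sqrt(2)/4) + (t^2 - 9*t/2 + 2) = sqrt(2)*t^5/4 - 3*sqrt(2)*t^4/8 + t^4 - 3*t^3/2 - sqrt(2)*t^3/2 - 3*t^2 - 9*sqrt(2)*t^2/8 - 6*t - 2*sqrt(2)*t - 3*sqrt(2)/4 + 2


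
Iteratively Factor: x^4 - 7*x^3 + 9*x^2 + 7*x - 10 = (x - 1)*(x^3 - 6*x^2 + 3*x + 10) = (x - 1)*(x + 1)*(x^2 - 7*x + 10) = (x - 2)*(x - 1)*(x + 1)*(x - 5)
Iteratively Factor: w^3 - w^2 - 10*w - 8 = (w + 2)*(w^2 - 3*w - 4) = (w + 1)*(w + 2)*(w - 4)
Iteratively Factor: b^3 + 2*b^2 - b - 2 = (b + 1)*(b^2 + b - 2) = (b - 1)*(b + 1)*(b + 2)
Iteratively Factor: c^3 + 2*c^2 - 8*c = (c - 2)*(c^2 + 4*c) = c*(c - 2)*(c + 4)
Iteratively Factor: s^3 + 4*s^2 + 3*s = (s + 3)*(s^2 + s) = (s + 1)*(s + 3)*(s)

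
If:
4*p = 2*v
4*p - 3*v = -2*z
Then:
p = z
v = 2*z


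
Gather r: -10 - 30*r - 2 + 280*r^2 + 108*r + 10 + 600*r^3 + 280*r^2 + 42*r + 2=600*r^3 + 560*r^2 + 120*r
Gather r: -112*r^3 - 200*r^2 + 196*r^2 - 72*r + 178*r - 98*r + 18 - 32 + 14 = -112*r^3 - 4*r^2 + 8*r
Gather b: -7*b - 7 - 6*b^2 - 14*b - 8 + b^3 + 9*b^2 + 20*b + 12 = b^3 + 3*b^2 - b - 3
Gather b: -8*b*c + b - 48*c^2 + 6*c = b*(1 - 8*c) - 48*c^2 + 6*c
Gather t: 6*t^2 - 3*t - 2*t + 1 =6*t^2 - 5*t + 1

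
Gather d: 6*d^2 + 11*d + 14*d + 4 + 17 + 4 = 6*d^2 + 25*d + 25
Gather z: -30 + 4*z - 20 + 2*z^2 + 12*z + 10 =2*z^2 + 16*z - 40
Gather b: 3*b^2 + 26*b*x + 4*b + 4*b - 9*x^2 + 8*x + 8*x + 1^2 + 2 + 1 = 3*b^2 + b*(26*x + 8) - 9*x^2 + 16*x + 4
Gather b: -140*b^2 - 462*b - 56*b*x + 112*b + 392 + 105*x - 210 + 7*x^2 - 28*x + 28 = -140*b^2 + b*(-56*x - 350) + 7*x^2 + 77*x + 210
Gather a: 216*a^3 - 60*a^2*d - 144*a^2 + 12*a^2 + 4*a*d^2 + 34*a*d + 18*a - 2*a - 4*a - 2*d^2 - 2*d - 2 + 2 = 216*a^3 + a^2*(-60*d - 132) + a*(4*d^2 + 34*d + 12) - 2*d^2 - 2*d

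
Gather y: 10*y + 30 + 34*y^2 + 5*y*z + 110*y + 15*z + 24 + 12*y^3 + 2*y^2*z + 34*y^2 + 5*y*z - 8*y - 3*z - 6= 12*y^3 + y^2*(2*z + 68) + y*(10*z + 112) + 12*z + 48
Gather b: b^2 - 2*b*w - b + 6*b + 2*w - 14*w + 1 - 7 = b^2 + b*(5 - 2*w) - 12*w - 6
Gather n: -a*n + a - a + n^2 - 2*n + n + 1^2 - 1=n^2 + n*(-a - 1)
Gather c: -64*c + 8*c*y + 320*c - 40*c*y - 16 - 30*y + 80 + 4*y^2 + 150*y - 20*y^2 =c*(256 - 32*y) - 16*y^2 + 120*y + 64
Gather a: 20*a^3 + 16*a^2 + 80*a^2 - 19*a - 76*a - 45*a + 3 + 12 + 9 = 20*a^3 + 96*a^2 - 140*a + 24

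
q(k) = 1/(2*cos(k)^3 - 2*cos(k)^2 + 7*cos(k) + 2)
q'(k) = (6*sin(k)*cos(k)^2 - 4*sin(k)*cos(k) + 7*sin(k))/(2*cos(k)^3 - 2*cos(k)^2 + 7*cos(k) + 2)^2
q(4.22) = -0.51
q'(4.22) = -2.33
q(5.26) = 0.19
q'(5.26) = -0.19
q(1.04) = 0.19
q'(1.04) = 0.20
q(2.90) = -0.12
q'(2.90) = 0.05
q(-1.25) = 0.25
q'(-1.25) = -0.36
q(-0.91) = 0.17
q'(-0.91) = -0.15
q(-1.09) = 0.20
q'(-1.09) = -0.23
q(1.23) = 0.24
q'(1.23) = 0.34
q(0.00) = 0.11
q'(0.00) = 0.00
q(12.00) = 0.13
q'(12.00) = -0.07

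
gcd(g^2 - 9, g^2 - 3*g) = g - 3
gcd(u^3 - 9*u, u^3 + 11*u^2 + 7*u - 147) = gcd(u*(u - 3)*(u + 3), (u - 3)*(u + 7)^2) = u - 3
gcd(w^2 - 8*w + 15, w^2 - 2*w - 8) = 1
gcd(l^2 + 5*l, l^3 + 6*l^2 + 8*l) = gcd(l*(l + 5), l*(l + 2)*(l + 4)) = l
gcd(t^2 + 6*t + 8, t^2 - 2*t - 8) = t + 2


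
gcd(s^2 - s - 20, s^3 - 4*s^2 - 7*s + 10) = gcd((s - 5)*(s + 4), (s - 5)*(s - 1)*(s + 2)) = s - 5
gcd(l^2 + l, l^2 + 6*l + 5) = l + 1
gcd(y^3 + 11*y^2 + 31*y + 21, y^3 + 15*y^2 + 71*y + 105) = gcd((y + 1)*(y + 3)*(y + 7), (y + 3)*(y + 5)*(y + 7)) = y^2 + 10*y + 21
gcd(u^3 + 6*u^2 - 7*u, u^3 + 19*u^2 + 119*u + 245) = u + 7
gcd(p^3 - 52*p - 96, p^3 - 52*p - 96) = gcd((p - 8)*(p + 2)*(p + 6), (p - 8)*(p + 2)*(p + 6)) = p^3 - 52*p - 96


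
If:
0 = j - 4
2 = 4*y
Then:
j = 4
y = 1/2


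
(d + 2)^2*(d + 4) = d^3 + 8*d^2 + 20*d + 16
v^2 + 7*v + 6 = (v + 1)*(v + 6)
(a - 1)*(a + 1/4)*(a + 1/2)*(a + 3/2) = a^4 + 5*a^3/4 - a^2 - 17*a/16 - 3/16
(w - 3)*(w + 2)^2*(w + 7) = w^4 + 8*w^3 - w^2 - 68*w - 84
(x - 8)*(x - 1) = x^2 - 9*x + 8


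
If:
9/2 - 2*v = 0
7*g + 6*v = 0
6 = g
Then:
No Solution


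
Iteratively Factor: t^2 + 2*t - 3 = (t + 3)*(t - 1)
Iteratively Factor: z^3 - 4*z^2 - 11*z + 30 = (z - 5)*(z^2 + z - 6) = (z - 5)*(z - 2)*(z + 3)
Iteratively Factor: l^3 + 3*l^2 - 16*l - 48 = (l - 4)*(l^2 + 7*l + 12) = (l - 4)*(l + 3)*(l + 4)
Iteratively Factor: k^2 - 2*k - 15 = (k + 3)*(k - 5)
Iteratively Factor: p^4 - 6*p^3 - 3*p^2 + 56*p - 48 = (p - 4)*(p^3 - 2*p^2 - 11*p + 12) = (p - 4)*(p - 1)*(p^2 - p - 12) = (p - 4)*(p - 1)*(p + 3)*(p - 4)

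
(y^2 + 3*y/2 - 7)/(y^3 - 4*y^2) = (y^2 + 3*y/2 - 7)/(y^2*(y - 4))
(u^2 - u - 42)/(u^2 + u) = (u^2 - u - 42)/(u*(u + 1))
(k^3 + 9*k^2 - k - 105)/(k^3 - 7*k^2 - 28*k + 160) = (k^2 + 4*k - 21)/(k^2 - 12*k + 32)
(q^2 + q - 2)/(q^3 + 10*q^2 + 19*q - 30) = (q + 2)/(q^2 + 11*q + 30)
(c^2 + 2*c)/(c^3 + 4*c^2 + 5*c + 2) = c/(c^2 + 2*c + 1)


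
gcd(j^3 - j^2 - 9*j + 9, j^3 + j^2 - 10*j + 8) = j - 1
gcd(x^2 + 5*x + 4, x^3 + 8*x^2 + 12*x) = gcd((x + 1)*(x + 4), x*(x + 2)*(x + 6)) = 1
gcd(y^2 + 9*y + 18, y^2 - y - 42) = y + 6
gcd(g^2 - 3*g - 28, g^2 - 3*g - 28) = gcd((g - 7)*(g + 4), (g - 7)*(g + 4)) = g^2 - 3*g - 28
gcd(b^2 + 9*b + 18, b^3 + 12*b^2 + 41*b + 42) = b + 3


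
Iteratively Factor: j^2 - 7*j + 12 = (j - 4)*(j - 3)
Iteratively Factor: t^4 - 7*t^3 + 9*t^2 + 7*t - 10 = (t - 2)*(t^3 - 5*t^2 - t + 5) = (t - 5)*(t - 2)*(t^2 - 1) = (t - 5)*(t - 2)*(t + 1)*(t - 1)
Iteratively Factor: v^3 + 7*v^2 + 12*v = (v + 3)*(v^2 + 4*v) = (v + 3)*(v + 4)*(v)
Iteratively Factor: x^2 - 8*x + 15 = (x - 5)*(x - 3)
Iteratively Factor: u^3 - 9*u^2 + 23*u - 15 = (u - 1)*(u^2 - 8*u + 15) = (u - 5)*(u - 1)*(u - 3)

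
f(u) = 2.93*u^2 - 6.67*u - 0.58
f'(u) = 5.86*u - 6.67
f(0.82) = -4.08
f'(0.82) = -1.86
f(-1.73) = 19.73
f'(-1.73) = -16.81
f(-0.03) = -0.38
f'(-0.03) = -6.85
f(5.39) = 48.59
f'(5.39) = 24.92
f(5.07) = 40.92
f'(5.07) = 23.04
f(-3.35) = 54.65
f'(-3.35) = -26.30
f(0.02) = -0.71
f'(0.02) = -6.55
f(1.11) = -4.37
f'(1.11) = -0.17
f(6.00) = 64.88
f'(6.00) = 28.49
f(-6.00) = 144.92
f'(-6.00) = -41.83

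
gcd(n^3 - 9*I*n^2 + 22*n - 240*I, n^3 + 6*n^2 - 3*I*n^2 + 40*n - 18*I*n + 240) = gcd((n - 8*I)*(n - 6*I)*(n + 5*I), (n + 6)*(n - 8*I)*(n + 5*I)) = n^2 - 3*I*n + 40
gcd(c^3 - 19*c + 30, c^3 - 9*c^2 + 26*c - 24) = c^2 - 5*c + 6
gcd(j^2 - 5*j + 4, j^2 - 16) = j - 4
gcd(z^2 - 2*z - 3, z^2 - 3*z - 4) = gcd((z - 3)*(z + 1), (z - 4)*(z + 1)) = z + 1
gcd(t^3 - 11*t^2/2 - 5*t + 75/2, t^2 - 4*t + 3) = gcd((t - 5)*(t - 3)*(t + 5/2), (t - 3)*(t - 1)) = t - 3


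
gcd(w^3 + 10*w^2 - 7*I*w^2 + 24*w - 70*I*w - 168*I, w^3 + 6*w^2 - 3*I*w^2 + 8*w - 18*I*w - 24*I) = w + 4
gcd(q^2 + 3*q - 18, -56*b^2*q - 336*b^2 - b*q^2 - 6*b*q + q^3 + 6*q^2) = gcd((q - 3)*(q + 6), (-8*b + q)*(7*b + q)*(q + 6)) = q + 6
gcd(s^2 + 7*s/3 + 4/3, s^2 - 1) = s + 1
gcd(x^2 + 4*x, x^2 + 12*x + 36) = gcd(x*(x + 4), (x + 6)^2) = 1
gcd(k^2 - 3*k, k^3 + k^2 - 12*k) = k^2 - 3*k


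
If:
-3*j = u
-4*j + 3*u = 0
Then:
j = 0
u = 0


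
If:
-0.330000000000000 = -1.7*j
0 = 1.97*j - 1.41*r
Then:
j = 0.19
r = 0.27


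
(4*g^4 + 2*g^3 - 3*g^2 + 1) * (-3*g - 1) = -12*g^5 - 10*g^4 + 7*g^3 + 3*g^2 - 3*g - 1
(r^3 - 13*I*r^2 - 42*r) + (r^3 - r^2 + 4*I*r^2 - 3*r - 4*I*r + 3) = 2*r^3 - r^2 - 9*I*r^2 - 45*r - 4*I*r + 3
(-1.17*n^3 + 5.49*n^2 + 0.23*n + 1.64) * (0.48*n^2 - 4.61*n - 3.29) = -0.5616*n^5 + 8.0289*n^4 - 21.3492*n^3 - 18.3352*n^2 - 8.3171*n - 5.3956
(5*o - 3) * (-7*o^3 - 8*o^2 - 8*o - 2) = -35*o^4 - 19*o^3 - 16*o^2 + 14*o + 6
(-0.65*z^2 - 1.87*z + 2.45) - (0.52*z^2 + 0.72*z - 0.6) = -1.17*z^2 - 2.59*z + 3.05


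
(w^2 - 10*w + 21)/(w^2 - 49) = (w - 3)/(w + 7)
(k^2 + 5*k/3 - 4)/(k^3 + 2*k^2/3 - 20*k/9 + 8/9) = 3*(3*k^2 + 5*k - 12)/(9*k^3 + 6*k^2 - 20*k + 8)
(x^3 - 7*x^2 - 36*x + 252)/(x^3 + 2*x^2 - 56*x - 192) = (x^2 - 13*x + 42)/(x^2 - 4*x - 32)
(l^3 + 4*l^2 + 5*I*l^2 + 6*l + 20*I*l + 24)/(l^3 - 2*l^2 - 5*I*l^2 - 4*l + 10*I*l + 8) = (l^2 + l*(4 + 6*I) + 24*I)/(l^2 + l*(-2 - 4*I) + 8*I)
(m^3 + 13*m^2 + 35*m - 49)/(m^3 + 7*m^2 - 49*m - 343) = (m - 1)/(m - 7)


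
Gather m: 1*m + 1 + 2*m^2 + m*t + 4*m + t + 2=2*m^2 + m*(t + 5) + t + 3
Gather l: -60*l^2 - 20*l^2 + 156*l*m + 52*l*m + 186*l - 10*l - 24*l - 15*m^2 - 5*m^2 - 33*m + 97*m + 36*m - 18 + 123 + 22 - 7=-80*l^2 + l*(208*m + 152) - 20*m^2 + 100*m + 120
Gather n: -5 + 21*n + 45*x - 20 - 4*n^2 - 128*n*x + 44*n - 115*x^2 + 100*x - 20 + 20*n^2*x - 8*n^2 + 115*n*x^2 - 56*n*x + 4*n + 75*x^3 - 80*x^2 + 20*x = n^2*(20*x - 12) + n*(115*x^2 - 184*x + 69) + 75*x^3 - 195*x^2 + 165*x - 45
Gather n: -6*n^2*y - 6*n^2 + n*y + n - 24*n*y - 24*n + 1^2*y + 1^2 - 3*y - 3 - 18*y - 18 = n^2*(-6*y - 6) + n*(-23*y - 23) - 20*y - 20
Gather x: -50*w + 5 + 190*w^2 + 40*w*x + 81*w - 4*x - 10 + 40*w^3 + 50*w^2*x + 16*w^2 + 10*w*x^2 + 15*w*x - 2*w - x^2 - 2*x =40*w^3 + 206*w^2 + 29*w + x^2*(10*w - 1) + x*(50*w^2 + 55*w - 6) - 5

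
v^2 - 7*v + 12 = (v - 4)*(v - 3)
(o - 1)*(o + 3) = o^2 + 2*o - 3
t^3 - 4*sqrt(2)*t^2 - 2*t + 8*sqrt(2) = (t - 4*sqrt(2))*(t - sqrt(2))*(t + sqrt(2))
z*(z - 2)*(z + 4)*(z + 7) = z^4 + 9*z^3 + 6*z^2 - 56*z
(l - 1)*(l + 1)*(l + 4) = l^3 + 4*l^2 - l - 4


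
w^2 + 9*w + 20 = (w + 4)*(w + 5)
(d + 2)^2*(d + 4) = d^3 + 8*d^2 + 20*d + 16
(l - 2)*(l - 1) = l^2 - 3*l + 2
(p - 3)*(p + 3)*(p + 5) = p^3 + 5*p^2 - 9*p - 45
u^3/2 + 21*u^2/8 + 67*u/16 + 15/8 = (u/2 + 1)*(u + 3/4)*(u + 5/2)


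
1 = 1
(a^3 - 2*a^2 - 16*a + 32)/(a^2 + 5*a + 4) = (a^2 - 6*a + 8)/(a + 1)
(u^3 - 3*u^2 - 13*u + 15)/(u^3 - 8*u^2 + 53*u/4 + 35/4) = 4*(u^2 + 2*u - 3)/(4*u^2 - 12*u - 7)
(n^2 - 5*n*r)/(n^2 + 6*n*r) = (n - 5*r)/(n + 6*r)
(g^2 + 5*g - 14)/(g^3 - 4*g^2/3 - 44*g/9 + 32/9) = 9*(g^2 + 5*g - 14)/(9*g^3 - 12*g^2 - 44*g + 32)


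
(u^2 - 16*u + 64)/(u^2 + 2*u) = (u^2 - 16*u + 64)/(u*(u + 2))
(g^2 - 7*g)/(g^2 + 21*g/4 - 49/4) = 4*g*(g - 7)/(4*g^2 + 21*g - 49)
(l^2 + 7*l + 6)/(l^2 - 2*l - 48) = (l + 1)/(l - 8)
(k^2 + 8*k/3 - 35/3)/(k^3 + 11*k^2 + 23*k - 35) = (k - 7/3)/(k^2 + 6*k - 7)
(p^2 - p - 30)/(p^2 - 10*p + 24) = (p + 5)/(p - 4)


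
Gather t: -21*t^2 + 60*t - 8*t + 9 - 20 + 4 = -21*t^2 + 52*t - 7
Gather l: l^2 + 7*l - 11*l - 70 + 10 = l^2 - 4*l - 60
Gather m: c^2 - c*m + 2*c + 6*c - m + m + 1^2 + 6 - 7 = c^2 - c*m + 8*c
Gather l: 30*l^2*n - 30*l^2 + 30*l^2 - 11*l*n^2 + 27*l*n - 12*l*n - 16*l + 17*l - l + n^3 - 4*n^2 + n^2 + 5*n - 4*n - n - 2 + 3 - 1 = 30*l^2*n + l*(-11*n^2 + 15*n) + n^3 - 3*n^2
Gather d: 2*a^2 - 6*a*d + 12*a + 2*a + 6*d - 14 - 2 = 2*a^2 + 14*a + d*(6 - 6*a) - 16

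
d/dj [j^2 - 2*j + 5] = 2*j - 2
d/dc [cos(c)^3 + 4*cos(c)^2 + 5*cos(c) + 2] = (3*sin(c)^2 - 8*cos(c) - 8)*sin(c)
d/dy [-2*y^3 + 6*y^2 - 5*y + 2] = -6*y^2 + 12*y - 5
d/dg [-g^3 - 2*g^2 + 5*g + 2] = -3*g^2 - 4*g + 5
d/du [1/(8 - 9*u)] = 9/(9*u - 8)^2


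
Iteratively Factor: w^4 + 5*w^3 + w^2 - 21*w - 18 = (w + 3)*(w^3 + 2*w^2 - 5*w - 6) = (w + 1)*(w + 3)*(w^2 + w - 6) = (w - 2)*(w + 1)*(w + 3)*(w + 3)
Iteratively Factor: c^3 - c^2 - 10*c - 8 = (c + 1)*(c^2 - 2*c - 8) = (c - 4)*(c + 1)*(c + 2)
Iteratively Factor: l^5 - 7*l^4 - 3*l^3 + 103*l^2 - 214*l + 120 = (l - 1)*(l^4 - 6*l^3 - 9*l^2 + 94*l - 120) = (l - 5)*(l - 1)*(l^3 - l^2 - 14*l + 24) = (l - 5)*(l - 1)*(l + 4)*(l^2 - 5*l + 6) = (l - 5)*(l - 3)*(l - 1)*(l + 4)*(l - 2)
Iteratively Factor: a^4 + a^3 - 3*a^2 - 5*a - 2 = (a - 2)*(a^3 + 3*a^2 + 3*a + 1) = (a - 2)*(a + 1)*(a^2 + 2*a + 1) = (a - 2)*(a + 1)^2*(a + 1)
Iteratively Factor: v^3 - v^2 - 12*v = (v + 3)*(v^2 - 4*v) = (v - 4)*(v + 3)*(v)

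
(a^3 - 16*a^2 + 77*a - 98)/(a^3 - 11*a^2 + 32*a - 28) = (a - 7)/(a - 2)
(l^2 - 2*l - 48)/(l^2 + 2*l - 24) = (l - 8)/(l - 4)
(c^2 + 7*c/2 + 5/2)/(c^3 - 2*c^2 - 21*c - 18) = (c + 5/2)/(c^2 - 3*c - 18)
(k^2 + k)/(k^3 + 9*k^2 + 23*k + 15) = k/(k^2 + 8*k + 15)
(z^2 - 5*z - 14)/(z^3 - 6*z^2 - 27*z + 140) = (z + 2)/(z^2 + z - 20)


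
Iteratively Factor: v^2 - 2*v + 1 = (v - 1)*(v - 1)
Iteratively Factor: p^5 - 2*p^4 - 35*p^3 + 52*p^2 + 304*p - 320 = (p - 5)*(p^4 + 3*p^3 - 20*p^2 - 48*p + 64) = (p - 5)*(p - 4)*(p^3 + 7*p^2 + 8*p - 16) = (p - 5)*(p - 4)*(p + 4)*(p^2 + 3*p - 4) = (p - 5)*(p - 4)*(p - 1)*(p + 4)*(p + 4)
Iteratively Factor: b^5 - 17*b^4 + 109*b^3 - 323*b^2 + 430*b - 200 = (b - 1)*(b^4 - 16*b^3 + 93*b^2 - 230*b + 200) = (b - 2)*(b - 1)*(b^3 - 14*b^2 + 65*b - 100) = (b - 4)*(b - 2)*(b - 1)*(b^2 - 10*b + 25) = (b - 5)*(b - 4)*(b - 2)*(b - 1)*(b - 5)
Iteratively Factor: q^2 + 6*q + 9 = (q + 3)*(q + 3)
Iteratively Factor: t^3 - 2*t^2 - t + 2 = (t - 1)*(t^2 - t - 2) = (t - 2)*(t - 1)*(t + 1)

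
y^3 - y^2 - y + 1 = (y - 1)^2*(y + 1)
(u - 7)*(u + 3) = u^2 - 4*u - 21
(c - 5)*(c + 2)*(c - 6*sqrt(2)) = c^3 - 6*sqrt(2)*c^2 - 3*c^2 - 10*c + 18*sqrt(2)*c + 60*sqrt(2)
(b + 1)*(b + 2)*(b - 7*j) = b^3 - 7*b^2*j + 3*b^2 - 21*b*j + 2*b - 14*j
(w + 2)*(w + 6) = w^2 + 8*w + 12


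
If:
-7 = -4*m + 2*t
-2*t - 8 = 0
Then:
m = -1/4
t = -4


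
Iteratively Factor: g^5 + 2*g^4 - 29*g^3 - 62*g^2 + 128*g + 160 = (g - 2)*(g^4 + 4*g^3 - 21*g^2 - 104*g - 80) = (g - 2)*(g + 1)*(g^3 + 3*g^2 - 24*g - 80) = (g - 5)*(g - 2)*(g + 1)*(g^2 + 8*g + 16) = (g - 5)*(g - 2)*(g + 1)*(g + 4)*(g + 4)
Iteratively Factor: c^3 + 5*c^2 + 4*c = (c + 1)*(c^2 + 4*c) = (c + 1)*(c + 4)*(c)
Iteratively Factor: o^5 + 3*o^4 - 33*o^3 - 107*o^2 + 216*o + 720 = (o - 5)*(o^4 + 8*o^3 + 7*o^2 - 72*o - 144) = (o - 5)*(o - 3)*(o^3 + 11*o^2 + 40*o + 48) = (o - 5)*(o - 3)*(o + 3)*(o^2 + 8*o + 16) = (o - 5)*(o - 3)*(o + 3)*(o + 4)*(o + 4)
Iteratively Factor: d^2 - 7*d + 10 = (d - 2)*(d - 5)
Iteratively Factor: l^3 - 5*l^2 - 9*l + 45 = (l + 3)*(l^2 - 8*l + 15) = (l - 5)*(l + 3)*(l - 3)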